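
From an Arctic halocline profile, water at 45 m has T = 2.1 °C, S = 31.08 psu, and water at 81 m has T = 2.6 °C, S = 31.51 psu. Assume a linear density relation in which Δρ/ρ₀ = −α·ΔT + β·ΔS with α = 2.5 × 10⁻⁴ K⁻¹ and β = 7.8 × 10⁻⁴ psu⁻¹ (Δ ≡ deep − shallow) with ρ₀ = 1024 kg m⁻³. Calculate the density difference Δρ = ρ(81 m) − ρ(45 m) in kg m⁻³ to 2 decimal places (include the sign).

+0.22 kg m⁻³

ΔT = +0.5 K, ΔS = +0.43 psu (deep − shallow).
Δρ/ρ₀ = −(2.5 × 10⁻⁴)(+0.5) + (7.8 × 10⁻⁴)(+0.43) = 2.104 × 10⁻⁴.
Δρ = 1024 × (2.104 × 10⁻⁴) = +0.22 kg m⁻³.
Positive Δρ: denser below, stable.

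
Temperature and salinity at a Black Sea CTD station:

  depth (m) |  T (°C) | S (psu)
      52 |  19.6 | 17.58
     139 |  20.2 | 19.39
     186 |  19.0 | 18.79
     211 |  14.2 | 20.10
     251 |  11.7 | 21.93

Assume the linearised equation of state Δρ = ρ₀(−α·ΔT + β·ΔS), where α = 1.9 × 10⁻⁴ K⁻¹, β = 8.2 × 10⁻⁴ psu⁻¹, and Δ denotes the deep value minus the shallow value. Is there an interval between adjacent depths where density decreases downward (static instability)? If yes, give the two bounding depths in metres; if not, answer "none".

139–186 m

Evaluate Δρ/ρ₀ = −αΔT + βΔS across each adjacent pair:
  52–139 m: −αΔT+βΔS = −(1.9 × 10⁻⁴)(+0.6)+(8.2 × 10⁻⁴)(+1.81) = 1.4 × 10⁻³ → stable
  139–186 m: −αΔT+βΔS = −(1.9 × 10⁻⁴)(-1.2)+(8.2 × 10⁻⁴)(-0.60) = -2.6 × 10⁻⁴ → UNSTABLE
  186–211 m: −αΔT+βΔS = −(1.9 × 10⁻⁴)(-4.8)+(8.2 × 10⁻⁴)(+1.31) = 2.0 × 10⁻³ → stable
  211–251 m: −αΔT+βΔS = −(1.9 × 10⁻⁴)(-2.5)+(8.2 × 10⁻⁴)(+1.83) = 2.0 × 10⁻³ → stable
The 139–186 m interval has Δρ < 0: lighter water underlies denser water.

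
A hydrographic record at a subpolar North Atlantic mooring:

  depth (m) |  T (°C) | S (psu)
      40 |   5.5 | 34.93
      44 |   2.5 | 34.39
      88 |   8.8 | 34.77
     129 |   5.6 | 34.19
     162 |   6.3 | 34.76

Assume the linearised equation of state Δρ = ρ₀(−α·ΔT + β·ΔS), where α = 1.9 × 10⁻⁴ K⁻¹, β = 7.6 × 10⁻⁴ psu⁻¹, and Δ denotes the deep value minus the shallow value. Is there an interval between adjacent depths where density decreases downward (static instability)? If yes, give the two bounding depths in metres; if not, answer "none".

Evaluate Δρ/ρ₀ = −αΔT + βΔS across each adjacent pair:
  40–44 m: −αΔT+βΔS = −(1.9 × 10⁻⁴)(-3.0)+(7.6 × 10⁻⁴)(-0.54) = 1.6 × 10⁻⁴ → stable
  44–88 m: −αΔT+βΔS = −(1.9 × 10⁻⁴)(+6.3)+(7.6 × 10⁻⁴)(+0.38) = -9.1 × 10⁻⁴ → UNSTABLE
  88–129 m: −αΔT+βΔS = −(1.9 × 10⁻⁴)(-3.2)+(7.6 × 10⁻⁴)(-0.58) = 1.7 × 10⁻⁴ → stable
  129–162 m: −αΔT+βΔS = −(1.9 × 10⁻⁴)(+0.7)+(7.6 × 10⁻⁴)(+0.57) = 3.0 × 10⁻⁴ → stable
The 44–88 m interval has Δρ < 0: lighter water underlies denser water.

44–88 m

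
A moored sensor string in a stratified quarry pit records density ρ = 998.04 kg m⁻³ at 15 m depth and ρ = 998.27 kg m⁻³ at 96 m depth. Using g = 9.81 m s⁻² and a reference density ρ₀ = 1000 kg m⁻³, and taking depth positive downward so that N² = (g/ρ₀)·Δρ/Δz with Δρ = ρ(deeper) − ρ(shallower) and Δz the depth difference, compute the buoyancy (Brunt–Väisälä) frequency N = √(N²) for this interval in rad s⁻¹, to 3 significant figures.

Δρ = 998.27 − 998.04 = 0.23 kg m⁻³ over Δz = 96 − 15 = 81 m.
N² = (9.81/1000) × (0.23/81) = 2.7856 × 10⁻⁵ s⁻².
N = √(2.7856 × 10⁻⁵) = 5.2779 × 10⁻³ rad s⁻¹ ≈ 5.28 × 10⁻³ rad s⁻¹.

5.28 × 10⁻³ rad s⁻¹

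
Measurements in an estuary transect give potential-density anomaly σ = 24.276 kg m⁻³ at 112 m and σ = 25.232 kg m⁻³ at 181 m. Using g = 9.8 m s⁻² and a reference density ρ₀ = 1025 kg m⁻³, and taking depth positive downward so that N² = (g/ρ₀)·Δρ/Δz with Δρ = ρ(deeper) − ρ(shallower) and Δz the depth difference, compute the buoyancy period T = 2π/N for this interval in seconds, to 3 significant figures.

546 s

Δρ = 1025.232 − 1024.276 = 0.956 kg m⁻³ over Δz = 181 − 112 = 69 m.
N² = (9.8/1025) × (0.956/69) = 1.3247 × 10⁻⁴ s⁻².
N = √(1.3247 × 10⁻⁴) = 0.011510 rad s⁻¹, so T = 2π/N = 545.89 s ≈ 546 s.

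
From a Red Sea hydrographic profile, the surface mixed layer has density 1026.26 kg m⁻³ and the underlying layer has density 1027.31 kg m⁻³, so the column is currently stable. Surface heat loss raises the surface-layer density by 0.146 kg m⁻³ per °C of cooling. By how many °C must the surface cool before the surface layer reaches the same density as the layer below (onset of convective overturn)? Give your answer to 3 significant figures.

Density deficit of the surface layer: 1027.31 − 1026.26 = 1.05 kg m⁻³.
Required change = 1.05 / 0.146 = 7.19 °C.

7.19 °C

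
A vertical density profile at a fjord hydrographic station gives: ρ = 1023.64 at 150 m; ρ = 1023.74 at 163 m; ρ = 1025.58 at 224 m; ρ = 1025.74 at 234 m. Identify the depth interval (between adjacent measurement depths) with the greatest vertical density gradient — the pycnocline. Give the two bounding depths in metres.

163–224 m

Compute the density gradient over each adjacent pair:
  150–163 m: Δρ/Δz = 0.10/13 = 7.7 × 10⁻³ kg m⁻⁴
  163–224 m: Δρ/Δz = 1.84/61 = 0.030 kg m⁻⁴
  224–234 m: Δρ/Δz = 0.16/10 = 0.016 kg m⁻⁴
The largest gradient is in the 163–224 m interval — the pycnocline.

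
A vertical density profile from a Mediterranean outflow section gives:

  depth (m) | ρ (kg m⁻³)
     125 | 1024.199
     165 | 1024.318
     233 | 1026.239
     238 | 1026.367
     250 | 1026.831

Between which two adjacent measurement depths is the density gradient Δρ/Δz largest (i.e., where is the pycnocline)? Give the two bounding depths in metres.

238–250 m

Compute the density gradient over each adjacent pair:
  125–165 m: Δρ/Δz = 0.119/40 = 3.0 × 10⁻³ kg m⁻⁴
  165–233 m: Δρ/Δz = 1.921/68 = 0.028 kg m⁻⁴
  233–238 m: Δρ/Δz = 0.128/5 = 0.026 kg m⁻⁴
  238–250 m: Δρ/Δz = 0.464/12 = 0.039 kg m⁻⁴
The largest gradient is in the 238–250 m interval — the pycnocline.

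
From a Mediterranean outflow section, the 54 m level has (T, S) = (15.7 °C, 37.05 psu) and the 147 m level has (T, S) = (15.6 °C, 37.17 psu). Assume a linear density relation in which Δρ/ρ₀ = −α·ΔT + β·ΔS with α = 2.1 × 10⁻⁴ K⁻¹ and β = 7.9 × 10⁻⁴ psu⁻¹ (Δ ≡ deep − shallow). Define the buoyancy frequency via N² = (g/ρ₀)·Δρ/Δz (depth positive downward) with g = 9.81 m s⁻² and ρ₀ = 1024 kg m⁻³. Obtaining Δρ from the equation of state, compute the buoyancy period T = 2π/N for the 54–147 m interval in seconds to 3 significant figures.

1.80 × 10³ s

ΔT = -0.1 K, ΔS = +0.12 psu (deep − shallow).
Δρ/ρ₀ = −αΔT + βΔS = 2.10 × 10⁻⁵ + 9.48 × 10⁻⁵ = 1.158 × 10⁻⁴, so Δρ ≈ 0.1186 kg m⁻³.
N² = (g/ρ₀)·Δρ/Δz = g·(Δρ/ρ₀)/Δz = 9.81 × 1.158 × 10⁻⁴ / 93 = 1.2215 × 10⁻⁵ s⁻².
N = √(1.2215 × 10⁻⁵) = 3.4950 × 10⁻³ rad s⁻¹ → T = 2π/N = 1.7978 × 10³ s ≈ 1.80 × 10³ s.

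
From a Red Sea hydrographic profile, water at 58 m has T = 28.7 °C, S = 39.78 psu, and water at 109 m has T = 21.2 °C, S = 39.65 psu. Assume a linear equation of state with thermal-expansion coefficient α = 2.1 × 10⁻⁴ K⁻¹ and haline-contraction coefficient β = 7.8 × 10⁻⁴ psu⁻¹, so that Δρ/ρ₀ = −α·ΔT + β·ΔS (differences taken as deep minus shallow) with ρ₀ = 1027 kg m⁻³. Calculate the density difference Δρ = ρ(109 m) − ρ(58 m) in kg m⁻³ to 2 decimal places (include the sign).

+1.51 kg m⁻³

ΔT = -7.5 K, ΔS = -0.13 psu (deep − shallow).
Δρ/ρ₀ = −(2.1 × 10⁻⁴)(-7.5) + (7.8 × 10⁻⁴)(-0.13) = 1.4736 × 10⁻³.
Δρ = 1027 × (1.4736 × 10⁻³) = +1.51 kg m⁻³.
Positive Δρ: denser below, stable.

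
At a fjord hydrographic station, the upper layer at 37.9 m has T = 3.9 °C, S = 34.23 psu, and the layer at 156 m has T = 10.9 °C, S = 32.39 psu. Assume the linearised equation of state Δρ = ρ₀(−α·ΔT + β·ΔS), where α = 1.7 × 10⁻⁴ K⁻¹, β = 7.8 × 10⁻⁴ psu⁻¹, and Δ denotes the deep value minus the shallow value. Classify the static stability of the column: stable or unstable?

unstable

ΔT = 10.9 − 3.9 = +7.0 K and ΔS = 32.39 − 34.23 = -1.84 psu (deep − shallow).
−αΔT = -1.19 × 10⁻³; βΔS = -1.4352 × 10⁻³; sum Δρ/ρ₀ = -2.6252 × 10⁻³.
Δρ/ρ₀ < 0, so Δρ < 0: deeper water is lighter → statically unstable; the column would overturn.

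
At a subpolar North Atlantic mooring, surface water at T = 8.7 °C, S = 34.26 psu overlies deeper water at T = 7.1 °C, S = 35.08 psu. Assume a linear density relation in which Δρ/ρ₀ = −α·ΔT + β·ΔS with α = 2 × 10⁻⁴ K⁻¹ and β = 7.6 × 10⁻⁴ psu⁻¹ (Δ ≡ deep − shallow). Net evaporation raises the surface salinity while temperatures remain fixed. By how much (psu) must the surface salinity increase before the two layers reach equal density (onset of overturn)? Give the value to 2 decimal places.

1.24 psu

Neutral buoyancy requires −α(T_deep − T_surf) + β(S_deep − S_surf′) = 0.
S_surf′ = S_deep − (α/β)·ΔT = 35.08 − (2 × 10⁻⁴/7.6 × 10⁻⁴)·(-1.6) = 35.5011 psu.
Increase required: 35.5011 − 34.26 = 1.2411 psu.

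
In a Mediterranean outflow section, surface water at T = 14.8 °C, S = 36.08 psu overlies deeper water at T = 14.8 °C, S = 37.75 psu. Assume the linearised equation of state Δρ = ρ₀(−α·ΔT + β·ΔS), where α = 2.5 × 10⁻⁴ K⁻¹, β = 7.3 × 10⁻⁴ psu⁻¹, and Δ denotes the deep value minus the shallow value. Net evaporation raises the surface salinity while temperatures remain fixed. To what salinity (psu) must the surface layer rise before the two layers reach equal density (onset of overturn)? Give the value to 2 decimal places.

37.75 psu

Neutral buoyancy requires −α(T_deep − T_surf) + β(S_deep − S_surf′) = 0.
S_surf′ = S_deep − (α/β)·ΔT = 37.75 − (2.5 × 10⁻⁴/7.3 × 10⁻⁴)·(+0.0) = 37.7500 psu.
Increase required: 37.7500 − 36.08 = 1.6700 psu.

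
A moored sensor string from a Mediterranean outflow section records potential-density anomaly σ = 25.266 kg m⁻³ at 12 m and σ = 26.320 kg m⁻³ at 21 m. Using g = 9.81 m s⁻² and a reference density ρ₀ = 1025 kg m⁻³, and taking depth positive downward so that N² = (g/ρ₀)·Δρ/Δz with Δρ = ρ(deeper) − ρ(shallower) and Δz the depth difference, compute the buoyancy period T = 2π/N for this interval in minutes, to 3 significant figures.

Δρ = 1026.320 − 1025.266 = 1.054 kg m⁻³ over Δz = 21 − 12 = 9 m.
N² = (9.81/1025) × (1.054/9) = 1.1208 × 10⁻³ s⁻².
N = √(1.1208 × 10⁻³) = 0.033478 rad s⁻¹, so T = 2π/N = 187.68 s = 3.1280 min ≈ 3.13 min.

3.13 min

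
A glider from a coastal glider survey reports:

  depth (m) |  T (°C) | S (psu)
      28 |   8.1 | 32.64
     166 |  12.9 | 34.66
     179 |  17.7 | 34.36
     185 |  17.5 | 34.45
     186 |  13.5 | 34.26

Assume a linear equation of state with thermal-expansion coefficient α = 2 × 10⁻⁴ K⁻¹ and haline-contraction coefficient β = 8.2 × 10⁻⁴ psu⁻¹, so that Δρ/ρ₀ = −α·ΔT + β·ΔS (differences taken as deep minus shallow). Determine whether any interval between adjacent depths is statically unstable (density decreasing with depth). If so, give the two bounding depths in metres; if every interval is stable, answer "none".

Evaluate Δρ/ρ₀ = −αΔT + βΔS across each adjacent pair:
  28–166 m: −αΔT+βΔS = −(2 × 10⁻⁴)(+4.8)+(8.2 × 10⁻⁴)(+2.02) = 7.0 × 10⁻⁴ → stable
  166–179 m: −αΔT+βΔS = −(2 × 10⁻⁴)(+4.8)+(8.2 × 10⁻⁴)(-0.30) = -1.2 × 10⁻³ → UNSTABLE
  179–185 m: −αΔT+βΔS = −(2 × 10⁻⁴)(-0.2)+(8.2 × 10⁻⁴)(+0.09) = 1.1 × 10⁻⁴ → stable
  185–186 m: −αΔT+βΔS = −(2 × 10⁻⁴)(-4.0)+(8.2 × 10⁻⁴)(-0.19) = 6.4 × 10⁻⁴ → stable
The 166–179 m interval has Δρ < 0: lighter water underlies denser water.

166–179 m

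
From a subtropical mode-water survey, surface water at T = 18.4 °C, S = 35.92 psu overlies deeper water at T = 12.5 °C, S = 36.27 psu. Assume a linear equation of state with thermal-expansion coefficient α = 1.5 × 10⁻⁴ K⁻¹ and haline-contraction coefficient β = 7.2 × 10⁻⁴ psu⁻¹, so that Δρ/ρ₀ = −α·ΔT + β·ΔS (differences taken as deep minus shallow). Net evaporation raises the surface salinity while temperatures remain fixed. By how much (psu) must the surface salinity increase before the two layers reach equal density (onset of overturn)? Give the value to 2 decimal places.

Neutral buoyancy requires −α(T_deep − T_surf) + β(S_deep − S_surf′) = 0.
S_surf′ = S_deep − (α/β)·ΔT = 36.27 − (1.5 × 10⁻⁴/7.2 × 10⁻⁴)·(-5.9) = 37.4992 psu.
Increase required: 37.4992 − 35.92 = 1.5792 psu.

1.58 psu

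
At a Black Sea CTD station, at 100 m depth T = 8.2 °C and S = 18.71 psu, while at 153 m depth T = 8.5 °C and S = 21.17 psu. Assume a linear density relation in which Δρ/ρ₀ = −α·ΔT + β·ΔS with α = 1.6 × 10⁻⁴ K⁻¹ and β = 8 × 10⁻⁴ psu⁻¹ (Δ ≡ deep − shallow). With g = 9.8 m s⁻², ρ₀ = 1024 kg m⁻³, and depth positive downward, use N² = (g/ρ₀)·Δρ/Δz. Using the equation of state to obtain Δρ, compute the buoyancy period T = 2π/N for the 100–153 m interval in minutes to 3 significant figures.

5.56 min

ΔT = +0.3 K, ΔS = +2.46 psu (deep − shallow).
Δρ/ρ₀ = −αΔT + βΔS = -4.80 × 10⁻⁵ + 1.968 × 10⁻³ = 1.92 × 10⁻³, so Δρ ≈ 1.966 kg m⁻³.
N² = (g/ρ₀)·Δρ/Δz = g·(Δρ/ρ₀)/Δz = 9.8 × 1.92 × 10⁻³ / 53 = 3.5502 × 10⁻⁴ s⁻².
N = √(3.5502 × 10⁻⁴) = 0.018842 rad s⁻¹ → T = 2π/N = 333.47 s = 5.5578 min ≈ 5.56 min.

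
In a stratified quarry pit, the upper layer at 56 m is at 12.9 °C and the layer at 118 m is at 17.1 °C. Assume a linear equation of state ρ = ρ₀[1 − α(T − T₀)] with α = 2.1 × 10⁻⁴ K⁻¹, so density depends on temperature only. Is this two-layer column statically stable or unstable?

unstable

ΔT = 17.1 − 12.9 = +4.2 K, so Δρ/ρ₀ = −αΔT = -8.82 × 10⁻⁴.
Δρ/ρ₀ < 0, so Δρ < 0: deeper water is lighter → statically unstable; the column would overturn.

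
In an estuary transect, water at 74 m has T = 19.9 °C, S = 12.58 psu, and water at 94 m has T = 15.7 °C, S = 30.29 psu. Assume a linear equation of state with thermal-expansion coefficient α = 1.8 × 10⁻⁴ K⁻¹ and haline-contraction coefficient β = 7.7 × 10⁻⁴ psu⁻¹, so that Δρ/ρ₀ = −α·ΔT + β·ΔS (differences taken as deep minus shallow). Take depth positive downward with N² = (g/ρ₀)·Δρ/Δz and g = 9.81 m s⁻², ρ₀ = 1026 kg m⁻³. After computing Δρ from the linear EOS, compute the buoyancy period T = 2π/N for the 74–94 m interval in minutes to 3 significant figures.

1.25 min

ΔT = -4.2 K, ΔS = +17.71 psu (deep − shallow).
Δρ/ρ₀ = −αΔT + βΔS = 7.56 × 10⁻⁴ + 0.0136367 = 0.0143927, so Δρ ≈ 14.77 kg m⁻³.
N² = (g/ρ₀)·Δρ/Δz = g·(Δρ/ρ₀)/Δz = 9.81 × 0.0143927 / 20 = 7.0596 × 10⁻³ s⁻².
N = √(7.0596 × 10⁻³) = 0.084021 rad s⁻¹ → T = 2π/N = 74.781 s = 1.2464 min ≈ 1.25 min.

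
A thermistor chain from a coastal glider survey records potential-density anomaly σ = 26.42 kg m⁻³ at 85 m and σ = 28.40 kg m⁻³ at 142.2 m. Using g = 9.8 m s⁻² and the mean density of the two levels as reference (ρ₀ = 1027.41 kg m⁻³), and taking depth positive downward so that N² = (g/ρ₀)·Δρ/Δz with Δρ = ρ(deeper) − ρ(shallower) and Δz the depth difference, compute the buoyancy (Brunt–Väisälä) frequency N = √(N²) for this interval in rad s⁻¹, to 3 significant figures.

0.0182 rad s⁻¹

Δρ = 1028.40 − 1026.42 = 1.98 kg m⁻³ over Δz = 142.2 − 85 = 57.2 m.
N² = (9.8/1027.41) × (1.98/57.2) = 3.3018 × 10⁻⁴ s⁻².
N = √(3.3018 × 10⁻⁴) = 0.018171 rad s⁻¹ ≈ 0.0182 rad s⁻¹.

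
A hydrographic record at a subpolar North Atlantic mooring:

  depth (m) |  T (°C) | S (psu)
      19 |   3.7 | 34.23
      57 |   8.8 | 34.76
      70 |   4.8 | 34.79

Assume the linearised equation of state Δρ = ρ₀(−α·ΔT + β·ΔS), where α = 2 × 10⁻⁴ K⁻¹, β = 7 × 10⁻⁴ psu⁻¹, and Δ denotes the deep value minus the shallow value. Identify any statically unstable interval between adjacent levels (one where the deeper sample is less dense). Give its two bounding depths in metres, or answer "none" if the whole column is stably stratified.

Evaluate Δρ/ρ₀ = −αΔT + βΔS across each adjacent pair:
  19–57 m: −αΔT+βΔS = −(2 × 10⁻⁴)(+5.1)+(7 × 10⁻⁴)(+0.53) = -6.5 × 10⁻⁴ → UNSTABLE
  57–70 m: −αΔT+βΔS = −(2 × 10⁻⁴)(-4.0)+(7 × 10⁻⁴)(+0.03) = 8.2 × 10⁻⁴ → stable
The 19–57 m interval has Δρ < 0: lighter water underlies denser water.

19–57 m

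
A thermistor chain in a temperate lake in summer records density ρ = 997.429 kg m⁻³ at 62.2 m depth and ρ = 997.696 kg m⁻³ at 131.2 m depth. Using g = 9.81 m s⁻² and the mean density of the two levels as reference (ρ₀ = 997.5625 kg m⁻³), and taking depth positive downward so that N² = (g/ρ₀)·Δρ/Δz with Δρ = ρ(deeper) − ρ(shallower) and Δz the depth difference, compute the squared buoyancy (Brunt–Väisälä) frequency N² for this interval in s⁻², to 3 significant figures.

3.81 × 10⁻⁵ s⁻²

Δρ = 997.696 − 997.429 = 0.267 kg m⁻³ over Δz = 131.2 − 62.2 = 69 m.
N² = (9.81/997.5625) × (0.267/69) = 3.8053 × 10⁻⁵ s⁻² ≈ 3.81 × 10⁻⁵ s⁻².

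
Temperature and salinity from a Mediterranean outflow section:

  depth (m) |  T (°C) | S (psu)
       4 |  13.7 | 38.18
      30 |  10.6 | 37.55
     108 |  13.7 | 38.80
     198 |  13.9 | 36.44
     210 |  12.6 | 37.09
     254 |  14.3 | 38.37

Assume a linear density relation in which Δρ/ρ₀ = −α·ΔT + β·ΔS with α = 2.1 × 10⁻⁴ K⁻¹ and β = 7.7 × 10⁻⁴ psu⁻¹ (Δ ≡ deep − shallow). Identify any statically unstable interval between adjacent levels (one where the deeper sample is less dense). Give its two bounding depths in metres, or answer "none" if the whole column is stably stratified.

108–198 m

Evaluate Δρ/ρ₀ = −αΔT + βΔS across each adjacent pair:
  4–30 m: −αΔT+βΔS = −(2.1 × 10⁻⁴)(-3.1)+(7.7 × 10⁻⁴)(-0.63) = 1.7 × 10⁻⁴ → stable
  30–108 m: −αΔT+βΔS = −(2.1 × 10⁻⁴)(+3.1)+(7.7 × 10⁻⁴)(+1.25) = 3.1 × 10⁻⁴ → stable
  108–198 m: −αΔT+βΔS = −(2.1 × 10⁻⁴)(+0.2)+(7.7 × 10⁻⁴)(-2.36) = -1.9 × 10⁻³ → UNSTABLE
  198–210 m: −αΔT+βΔS = −(2.1 × 10⁻⁴)(-1.3)+(7.7 × 10⁻⁴)(+0.65) = 7.7 × 10⁻⁴ → stable
  210–254 m: −αΔT+βΔS = −(2.1 × 10⁻⁴)(+1.7)+(7.7 × 10⁻⁴)(+1.28) = 6.3 × 10⁻⁴ → stable
The 108–198 m interval has Δρ < 0: lighter water underlies denser water.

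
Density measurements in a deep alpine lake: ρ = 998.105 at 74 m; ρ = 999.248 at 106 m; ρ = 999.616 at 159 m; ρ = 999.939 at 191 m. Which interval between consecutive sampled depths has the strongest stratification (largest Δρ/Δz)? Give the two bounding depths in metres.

74–106 m

Compute the density gradient over each adjacent pair:
  74–106 m: Δρ/Δz = 1.143/32 = 0.036 kg m⁻⁴
  106–159 m: Δρ/Δz = 0.368/53 = 6.9 × 10⁻³ kg m⁻⁴
  159–191 m: Δρ/Δz = 0.323/32 = 0.010 kg m⁻⁴
The largest gradient is in the 74–106 m interval — the pycnocline.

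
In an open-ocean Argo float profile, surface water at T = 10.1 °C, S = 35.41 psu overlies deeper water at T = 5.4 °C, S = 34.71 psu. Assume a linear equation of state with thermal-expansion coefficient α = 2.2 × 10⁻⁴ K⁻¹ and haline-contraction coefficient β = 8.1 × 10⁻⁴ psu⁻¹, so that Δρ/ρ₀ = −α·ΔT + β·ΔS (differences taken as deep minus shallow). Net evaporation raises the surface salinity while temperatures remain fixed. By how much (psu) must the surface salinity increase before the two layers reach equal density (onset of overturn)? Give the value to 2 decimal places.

Neutral buoyancy requires −α(T_deep − T_surf) + β(S_deep − S_surf′) = 0.
S_surf′ = S_deep − (α/β)·ΔT = 34.71 − (2.2 × 10⁻⁴/8.1 × 10⁻⁴)·(-4.7) = 35.9865 psu.
Increase required: 35.9865 − 35.41 = 0.5765 psu.

0.58 psu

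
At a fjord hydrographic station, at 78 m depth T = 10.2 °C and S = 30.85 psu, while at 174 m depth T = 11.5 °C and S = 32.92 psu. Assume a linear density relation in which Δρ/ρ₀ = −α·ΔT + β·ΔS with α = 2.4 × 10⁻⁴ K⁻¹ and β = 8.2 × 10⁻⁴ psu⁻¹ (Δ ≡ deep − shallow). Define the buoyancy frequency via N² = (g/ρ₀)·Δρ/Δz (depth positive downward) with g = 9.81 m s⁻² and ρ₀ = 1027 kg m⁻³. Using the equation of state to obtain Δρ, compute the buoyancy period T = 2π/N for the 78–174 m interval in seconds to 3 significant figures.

528 s

ΔT = +1.3 K, ΔS = +2.07 psu (deep − shallow).
Δρ/ρ₀ = −αΔT + βΔS = -3.12 × 10⁻⁴ + 1.6974 × 10⁻³ = 1.3854 × 10⁻³, so Δρ ≈ 1.423 kg m⁻³.
N² = (g/ρ₀)·Δρ/Δz = g·(Δρ/ρ₀)/Δz = 9.81 × 1.3854 × 10⁻³ / 96 = 1.4157 × 10⁻⁴ s⁻².
N = √(1.4157 × 10⁻⁴) = 0.011898 rad s⁻¹ → T = 2π/N = 528.09 s ≈ 528 s.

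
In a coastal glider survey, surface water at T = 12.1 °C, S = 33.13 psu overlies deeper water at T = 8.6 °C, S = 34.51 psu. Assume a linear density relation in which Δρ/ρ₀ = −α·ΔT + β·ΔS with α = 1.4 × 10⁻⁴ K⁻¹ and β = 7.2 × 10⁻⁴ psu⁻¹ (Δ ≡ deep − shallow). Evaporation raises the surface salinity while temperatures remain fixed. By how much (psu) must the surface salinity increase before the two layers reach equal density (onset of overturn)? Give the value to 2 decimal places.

Neutral buoyancy requires −α(T_deep − T_surf) + β(S_deep − S_surf′) = 0.
S_surf′ = S_deep − (α/β)·ΔT = 34.51 − (1.4 × 10⁻⁴/7.2 × 10⁻⁴)·(-3.5) = 35.1906 psu.
Increase required: 35.1906 − 33.13 = 2.0606 psu.

2.06 psu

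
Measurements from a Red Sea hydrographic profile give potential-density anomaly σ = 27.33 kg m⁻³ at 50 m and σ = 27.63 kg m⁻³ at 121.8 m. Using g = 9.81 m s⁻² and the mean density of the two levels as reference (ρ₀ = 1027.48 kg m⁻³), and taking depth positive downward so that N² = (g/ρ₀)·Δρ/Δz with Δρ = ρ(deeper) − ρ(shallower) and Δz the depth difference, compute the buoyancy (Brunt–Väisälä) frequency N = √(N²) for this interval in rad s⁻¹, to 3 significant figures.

6.32 × 10⁻³ rad s⁻¹

Δρ = 1027.63 − 1027.33 = 0.30 kg m⁻³ over Δz = 121.8 − 50 = 71.8 m.
N² = (9.81/1027.48) × (0.30/71.8) = 3.9893 × 10⁻⁵ s⁻².
N = √(3.9893 × 10⁻⁵) = 6.3161 × 10⁻³ rad s⁻¹ ≈ 6.32 × 10⁻³ rad s⁻¹.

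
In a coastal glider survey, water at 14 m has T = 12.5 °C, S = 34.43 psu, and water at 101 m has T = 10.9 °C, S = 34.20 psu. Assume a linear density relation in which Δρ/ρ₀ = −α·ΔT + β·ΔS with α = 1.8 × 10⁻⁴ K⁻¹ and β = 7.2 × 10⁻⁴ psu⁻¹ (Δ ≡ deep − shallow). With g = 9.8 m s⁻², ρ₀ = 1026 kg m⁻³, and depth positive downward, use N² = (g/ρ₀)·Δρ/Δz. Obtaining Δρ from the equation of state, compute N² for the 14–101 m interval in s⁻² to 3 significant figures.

ΔT = -1.6 K, ΔS = -0.23 psu (deep − shallow).
Δρ/ρ₀ = −αΔT + βΔS = 2.88 × 10⁻⁴ − 1.656 × 10⁻⁴ = 1.224 × 10⁻⁴, so Δρ ≈ 0.1256 kg m⁻³.
N² = (g/ρ₀)·Δρ/Δz = g·(Δρ/ρ₀)/Δz = 9.8 × 1.224 × 10⁻⁴ / 87 = 1.3788 × 10⁻⁵ s⁻² ≈ 1.38 × 10⁻⁵ s⁻².

1.38 × 10⁻⁵ s⁻²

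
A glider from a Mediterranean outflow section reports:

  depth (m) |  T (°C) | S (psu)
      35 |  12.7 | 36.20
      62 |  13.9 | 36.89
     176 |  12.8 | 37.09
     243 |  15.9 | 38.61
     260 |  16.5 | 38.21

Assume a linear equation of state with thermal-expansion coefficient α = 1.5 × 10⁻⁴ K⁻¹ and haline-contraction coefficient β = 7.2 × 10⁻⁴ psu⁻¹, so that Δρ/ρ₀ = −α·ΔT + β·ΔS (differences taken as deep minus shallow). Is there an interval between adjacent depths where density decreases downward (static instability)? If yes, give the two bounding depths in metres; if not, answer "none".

243–260 m

Evaluate Δρ/ρ₀ = −αΔT + βΔS across each adjacent pair:
  35–62 m: −αΔT+βΔS = −(1.5 × 10⁻⁴)(+1.2)+(7.2 × 10⁻⁴)(+0.69) = 3.2 × 10⁻⁴ → stable
  62–176 m: −αΔT+βΔS = −(1.5 × 10⁻⁴)(-1.1)+(7.2 × 10⁻⁴)(+0.20) = 3.1 × 10⁻⁴ → stable
  176–243 m: −αΔT+βΔS = −(1.5 × 10⁻⁴)(+3.1)+(7.2 × 10⁻⁴)(+1.52) = 6.3 × 10⁻⁴ → stable
  243–260 m: −αΔT+βΔS = −(1.5 × 10⁻⁴)(+0.6)+(7.2 × 10⁻⁴)(-0.40) = -3.8 × 10⁻⁴ → UNSTABLE
The 243–260 m interval has Δρ < 0: lighter water underlies denser water.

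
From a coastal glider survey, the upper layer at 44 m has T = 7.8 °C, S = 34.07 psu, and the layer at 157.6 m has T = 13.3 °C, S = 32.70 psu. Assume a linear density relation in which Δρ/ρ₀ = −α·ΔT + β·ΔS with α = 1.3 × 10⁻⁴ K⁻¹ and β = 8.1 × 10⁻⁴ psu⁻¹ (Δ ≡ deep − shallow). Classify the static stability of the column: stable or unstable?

unstable

ΔT = 13.3 − 7.8 = +5.5 K and ΔS = 32.70 − 34.07 = -1.37 psu (deep − shallow).
−αΔT = -7.15 × 10⁻⁴; βΔS = -1.1097 × 10⁻³; sum Δρ/ρ₀ = -1.8247 × 10⁻³.
Δρ/ρ₀ < 0, so Δρ < 0: deeper water is lighter → statically unstable; the column would overturn.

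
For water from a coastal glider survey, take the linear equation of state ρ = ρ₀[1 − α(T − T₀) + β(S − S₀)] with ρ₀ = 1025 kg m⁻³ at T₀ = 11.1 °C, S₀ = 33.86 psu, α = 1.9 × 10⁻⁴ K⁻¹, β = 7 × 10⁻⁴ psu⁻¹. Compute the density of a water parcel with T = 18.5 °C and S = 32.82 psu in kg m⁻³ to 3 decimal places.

T − T₀ = +7.4 K, S − S₀ = -1.04 psu.
Bracket = 1 − α·(+7.4) + β·(-1.04) = 1 + (-2.134 × 10⁻³) = 0.9978660.
ρ = 1025 × 0.9978660 = 1022.813 kg m⁻³.

1022.813 kg m⁻³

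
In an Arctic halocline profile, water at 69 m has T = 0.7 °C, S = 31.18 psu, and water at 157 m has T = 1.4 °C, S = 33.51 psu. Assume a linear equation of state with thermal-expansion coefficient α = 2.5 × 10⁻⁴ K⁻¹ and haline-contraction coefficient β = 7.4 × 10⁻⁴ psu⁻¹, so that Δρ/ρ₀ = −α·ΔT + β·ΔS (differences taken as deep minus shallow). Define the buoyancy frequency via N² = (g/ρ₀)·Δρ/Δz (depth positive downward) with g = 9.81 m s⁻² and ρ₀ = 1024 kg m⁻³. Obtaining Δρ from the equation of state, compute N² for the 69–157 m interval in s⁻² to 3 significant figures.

ΔT = +0.7 K, ΔS = +2.33 psu (deep − shallow).
Δρ/ρ₀ = −αΔT + βΔS = -1.75 × 10⁻⁴ + 1.7242 × 10⁻³ = 1.5492 × 10⁻³, so Δρ ≈ 1.586 kg m⁻³.
N² = (g/ρ₀)·Δρ/Δz = g·(Δρ/ρ₀)/Δz = 9.81 × 1.5492 × 10⁻³ / 88 = 1.7270 × 10⁻⁴ s⁻² ≈ 1.73 × 10⁻⁴ s⁻².

1.73 × 10⁻⁴ s⁻²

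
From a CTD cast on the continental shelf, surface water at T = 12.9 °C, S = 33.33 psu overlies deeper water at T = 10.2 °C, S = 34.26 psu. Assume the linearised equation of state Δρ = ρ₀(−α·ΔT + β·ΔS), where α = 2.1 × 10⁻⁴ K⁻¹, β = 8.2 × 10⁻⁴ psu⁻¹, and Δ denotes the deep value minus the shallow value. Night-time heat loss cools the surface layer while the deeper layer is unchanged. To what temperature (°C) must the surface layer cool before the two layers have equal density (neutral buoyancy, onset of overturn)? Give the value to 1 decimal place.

6.6 °C

Neutral buoyancy requires Δρ = 0, i.e. −α(T_deep − T_surf′) + β(S_deep − S_surf) = 0.
T_surf′ = T_deep − (β/α)·ΔS = 10.2 − (8.2 × 10⁻⁴/2.1 × 10⁻⁴)·(+0.93) = 6.569 °C.
Cooling required: 12.9 − (6.569) = 6.331 °C.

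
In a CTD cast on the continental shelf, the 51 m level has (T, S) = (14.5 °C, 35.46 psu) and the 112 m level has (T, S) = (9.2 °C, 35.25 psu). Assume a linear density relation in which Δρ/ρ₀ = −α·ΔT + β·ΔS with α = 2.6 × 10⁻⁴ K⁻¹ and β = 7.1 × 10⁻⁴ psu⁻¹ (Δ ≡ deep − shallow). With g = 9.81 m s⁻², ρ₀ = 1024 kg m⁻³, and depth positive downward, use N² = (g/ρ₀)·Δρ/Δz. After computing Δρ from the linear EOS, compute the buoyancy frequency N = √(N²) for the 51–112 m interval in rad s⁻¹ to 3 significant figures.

0.0141 rad s⁻¹

ΔT = -5.3 K, ΔS = -0.21 psu (deep − shallow).
Δρ/ρ₀ = −αΔT + βΔS = 1.378 × 10⁻³ − 1.491 × 10⁻⁴ = 1.2289 × 10⁻³, so Δρ ≈ 1.258 kg m⁻³.
N² = (g/ρ₀)·Δρ/Δz = g·(Δρ/ρ₀)/Δz = 9.81 × 1.2289 × 10⁻³ / 61 = 1.9763 × 10⁻⁴ s⁻².
N = √(1.9763 × 10⁻⁴) = 0.014058 rad s⁻¹ ≈ 0.0141 rad s⁻¹.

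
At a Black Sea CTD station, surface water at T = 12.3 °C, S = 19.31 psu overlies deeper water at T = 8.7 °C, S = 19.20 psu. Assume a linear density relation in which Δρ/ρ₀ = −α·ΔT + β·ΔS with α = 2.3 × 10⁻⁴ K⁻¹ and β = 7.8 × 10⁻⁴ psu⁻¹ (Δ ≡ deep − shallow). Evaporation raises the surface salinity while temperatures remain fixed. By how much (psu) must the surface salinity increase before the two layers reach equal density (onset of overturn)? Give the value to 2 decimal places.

0.95 psu

Neutral buoyancy requires −α(T_deep − T_surf) + β(S_deep − S_surf′) = 0.
S_surf′ = S_deep − (α/β)·ΔT = 19.20 − (2.3 × 10⁻⁴/7.8 × 10⁻⁴)·(-3.6) = 20.2615 psu.
Increase required: 20.2615 − 19.31 = 0.9515 psu.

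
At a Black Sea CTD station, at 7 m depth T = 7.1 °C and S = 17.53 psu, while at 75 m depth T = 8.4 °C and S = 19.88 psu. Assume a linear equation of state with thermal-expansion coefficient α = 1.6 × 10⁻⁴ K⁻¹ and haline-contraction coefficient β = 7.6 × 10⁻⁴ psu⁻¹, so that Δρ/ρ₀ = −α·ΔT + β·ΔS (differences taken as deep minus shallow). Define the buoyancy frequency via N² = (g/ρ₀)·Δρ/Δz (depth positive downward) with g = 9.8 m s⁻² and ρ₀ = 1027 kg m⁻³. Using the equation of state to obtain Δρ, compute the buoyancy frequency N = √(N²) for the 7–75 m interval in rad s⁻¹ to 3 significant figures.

0.0151 rad s⁻¹

ΔT = +1.3 K, ΔS = +2.35 psu (deep − shallow).
Δρ/ρ₀ = −αΔT + βΔS = -2.08 × 10⁻⁴ + 1.786 × 10⁻³ = 1.578 × 10⁻³, so Δρ ≈ 1.621 kg m⁻³.
N² = (g/ρ₀)·Δρ/Δz = g·(Δρ/ρ₀)/Δz = 9.8 × 1.578 × 10⁻³ / 68 = 2.2742 × 10⁻⁴ s⁻².
N = √(2.2742 × 10⁻⁴) = 0.015080 rad s⁻¹ ≈ 0.0151 rad s⁻¹.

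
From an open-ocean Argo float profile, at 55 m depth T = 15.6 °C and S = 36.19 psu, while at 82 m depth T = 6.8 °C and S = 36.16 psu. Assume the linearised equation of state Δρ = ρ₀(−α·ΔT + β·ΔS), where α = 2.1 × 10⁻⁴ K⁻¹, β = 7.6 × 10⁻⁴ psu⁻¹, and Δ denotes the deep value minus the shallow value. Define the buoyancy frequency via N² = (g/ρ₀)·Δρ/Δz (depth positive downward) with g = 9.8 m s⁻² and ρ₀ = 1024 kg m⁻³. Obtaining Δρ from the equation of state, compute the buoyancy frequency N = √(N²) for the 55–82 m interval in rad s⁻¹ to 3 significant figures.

ΔT = -8.8 K, ΔS = -0.03 psu (deep − shallow).
Δρ/ρ₀ = −αΔT + βΔS = 1.848 × 10⁻³ − 2.28 × 10⁻⁵ = 1.8252 × 10⁻³, so Δρ ≈ 1.869 kg m⁻³.
N² = (g/ρ₀)·Δρ/Δz = g·(Δρ/ρ₀)/Δz = 9.8 × 1.8252 × 10⁻³ / 27 = 6.6248 × 10⁻⁴ s⁻².
N = √(6.6248 × 10⁻⁴) = 0.025739 rad s⁻¹ ≈ 0.0257 rad s⁻¹.

0.0257 rad s⁻¹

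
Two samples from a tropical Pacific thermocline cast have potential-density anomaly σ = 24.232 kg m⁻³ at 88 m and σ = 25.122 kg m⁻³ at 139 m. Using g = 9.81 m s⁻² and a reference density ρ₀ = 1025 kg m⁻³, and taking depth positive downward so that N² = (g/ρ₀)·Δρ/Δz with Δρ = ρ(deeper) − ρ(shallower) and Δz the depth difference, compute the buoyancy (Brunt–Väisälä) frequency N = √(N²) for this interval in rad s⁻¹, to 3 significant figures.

0.0129 rad s⁻¹

Δρ = 1025.122 − 1024.232 = 0.890 kg m⁻³ over Δz = 139 − 88 = 51 m.
N² = (9.81/1025) × (0.890/51) = 1.6702 × 10⁻⁴ s⁻².
N = √(1.6702 × 10⁻⁴) = 0.012924 rad s⁻¹ ≈ 0.0129 rad s⁻¹.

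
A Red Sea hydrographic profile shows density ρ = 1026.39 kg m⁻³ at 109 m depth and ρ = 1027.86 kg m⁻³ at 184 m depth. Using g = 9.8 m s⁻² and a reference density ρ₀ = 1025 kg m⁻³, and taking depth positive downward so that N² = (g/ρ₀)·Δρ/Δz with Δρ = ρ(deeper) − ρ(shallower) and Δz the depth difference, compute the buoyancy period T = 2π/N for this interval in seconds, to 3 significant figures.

Δρ = 1027.86 − 1026.39 = 1.47 kg m⁻³ over Δz = 184 − 109 = 75 m.
N² = (9.8/1025) × (1.47/75) = 1.8740 × 10⁻⁴ s⁻².
N = √(1.8740 × 10⁻⁴) = 0.013689 rad s⁻¹, so T = 2π/N = 459.00 s ≈ 459 s.
N² > 0, so the interval is statically stable.

459 s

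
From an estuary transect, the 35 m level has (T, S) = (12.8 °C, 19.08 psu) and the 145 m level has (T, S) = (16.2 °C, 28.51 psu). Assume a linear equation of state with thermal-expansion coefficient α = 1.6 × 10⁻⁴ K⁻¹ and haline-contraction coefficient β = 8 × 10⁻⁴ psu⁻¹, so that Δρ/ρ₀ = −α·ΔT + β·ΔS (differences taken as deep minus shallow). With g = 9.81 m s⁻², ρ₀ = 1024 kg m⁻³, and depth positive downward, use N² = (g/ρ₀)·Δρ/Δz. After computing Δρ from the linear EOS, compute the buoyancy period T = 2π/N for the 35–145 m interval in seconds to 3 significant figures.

ΔT = +3.4 K, ΔS = +9.43 psu (deep − shallow).
Δρ/ρ₀ = −αΔT + βΔS = -5.44 × 10⁻⁴ + 7.544 × 10⁻³ = 7.00 × 10⁻³, so Δρ ≈ 7.168 kg m⁻³.
N² = (g/ρ₀)·Δρ/Δz = g·(Δρ/ρ₀)/Δz = 9.81 × 7.00 × 10⁻³ / 110 = 6.2427 × 10⁻⁴ s⁻².
N = √(6.2427 × 10⁻⁴) = 0.024985 rad s⁻¹ → T = 2π/N = 251.48 s ≈ 251 s.

251 s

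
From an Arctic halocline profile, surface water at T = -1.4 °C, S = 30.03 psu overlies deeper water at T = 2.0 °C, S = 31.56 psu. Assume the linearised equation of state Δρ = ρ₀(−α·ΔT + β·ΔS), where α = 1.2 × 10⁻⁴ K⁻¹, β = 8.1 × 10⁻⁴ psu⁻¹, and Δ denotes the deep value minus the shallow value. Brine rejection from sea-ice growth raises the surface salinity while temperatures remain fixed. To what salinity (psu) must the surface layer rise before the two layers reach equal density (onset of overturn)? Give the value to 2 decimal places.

31.06 psu

Neutral buoyancy requires −α(T_deep − T_surf) + β(S_deep − S_surf′) = 0.
S_surf′ = S_deep − (α/β)·ΔT = 31.56 − (1.2 × 10⁻⁴/8.1 × 10⁻⁴)·(+3.4) = 31.0563 psu.
Increase required: 31.0563 − 30.03 = 1.0263 psu.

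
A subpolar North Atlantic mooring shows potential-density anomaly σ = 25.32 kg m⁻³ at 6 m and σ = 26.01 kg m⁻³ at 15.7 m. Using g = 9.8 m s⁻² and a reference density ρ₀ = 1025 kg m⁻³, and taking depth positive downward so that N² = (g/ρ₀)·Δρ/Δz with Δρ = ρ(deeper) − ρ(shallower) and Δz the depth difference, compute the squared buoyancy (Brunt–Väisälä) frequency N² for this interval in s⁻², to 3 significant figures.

Δρ = 1026.01 − 1025.32 = 0.69 kg m⁻³ over Δz = 15.7 − 6 = 9.7 m.
N² = (9.8/1025) × (0.69/9.7) = 6.8011 × 10⁻⁴ s⁻² ≈ 6.80 × 10⁻⁴ s⁻².

6.80 × 10⁻⁴ s⁻²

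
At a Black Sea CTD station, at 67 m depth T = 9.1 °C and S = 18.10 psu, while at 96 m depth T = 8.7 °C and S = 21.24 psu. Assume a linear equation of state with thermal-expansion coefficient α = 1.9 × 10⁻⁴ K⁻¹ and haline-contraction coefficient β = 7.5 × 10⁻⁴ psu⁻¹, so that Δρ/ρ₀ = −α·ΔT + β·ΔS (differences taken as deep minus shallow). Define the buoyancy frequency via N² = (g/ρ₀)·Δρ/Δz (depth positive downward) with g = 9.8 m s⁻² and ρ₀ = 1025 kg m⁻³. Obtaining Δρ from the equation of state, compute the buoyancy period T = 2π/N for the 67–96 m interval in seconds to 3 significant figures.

ΔT = -0.4 K, ΔS = +3.14 psu (deep − shallow).
Δρ/ρ₀ = −αΔT + βΔS = 7.60 × 10⁻⁵ + 2.355 × 10⁻³ = 2.431 × 10⁻³, so Δρ ≈ 2.492 kg m⁻³.
N² = (g/ρ₀)·Δρ/Δz = g·(Δρ/ρ₀)/Δz = 9.8 × 2.431 × 10⁻³ / 29 = 8.2151 × 10⁻⁴ s⁻².
N = √(8.2151 × 10⁻⁴) = 0.028662 rad s⁻¹ → T = 2π/N = 219.22 s ≈ 219 s.

219 s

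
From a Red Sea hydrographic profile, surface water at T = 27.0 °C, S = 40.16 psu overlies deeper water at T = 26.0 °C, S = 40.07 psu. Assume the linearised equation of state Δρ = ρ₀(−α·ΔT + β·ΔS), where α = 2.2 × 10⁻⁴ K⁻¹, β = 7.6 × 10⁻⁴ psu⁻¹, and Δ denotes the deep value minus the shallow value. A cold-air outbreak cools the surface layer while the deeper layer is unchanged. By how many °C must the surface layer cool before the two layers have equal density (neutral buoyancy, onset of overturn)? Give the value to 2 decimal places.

0.69 °C

Neutral buoyancy requires Δρ = 0, i.e. −α(T_deep − T_surf′) + β(S_deep − S_surf) = 0.
T_surf′ = T_deep − (β/α)·ΔS = 26.0 − (7.6 × 10⁻⁴/2.2 × 10⁻⁴)·(-0.09) = 26.3109 °C.
Cooling required: 27.0 − (26.3109) = 0.6891 °C.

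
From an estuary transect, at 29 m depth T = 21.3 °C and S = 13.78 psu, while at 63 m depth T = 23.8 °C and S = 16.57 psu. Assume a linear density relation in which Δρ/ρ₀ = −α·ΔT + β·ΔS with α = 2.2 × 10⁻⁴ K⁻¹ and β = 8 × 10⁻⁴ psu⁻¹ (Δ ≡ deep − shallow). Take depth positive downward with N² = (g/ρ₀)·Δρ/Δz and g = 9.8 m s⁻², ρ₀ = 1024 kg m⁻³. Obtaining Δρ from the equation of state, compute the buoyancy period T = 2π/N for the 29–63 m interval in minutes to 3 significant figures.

4.76 min

ΔT = +2.5 K, ΔS = +2.79 psu (deep − shallow).
Δρ/ρ₀ = −αΔT + βΔS = -5.50 × 10⁻⁴ + 2.232 × 10⁻³ = 1.682 × 10⁻³, so Δρ ≈ 1.722 kg m⁻³.
N² = (g/ρ₀)·Δρ/Δz = g·(Δρ/ρ₀)/Δz = 9.8 × 1.682 × 10⁻³ / 34 = 4.8481 × 10⁻⁴ s⁻².
N = √(4.8481 × 10⁻⁴) = 0.022018 rad s⁻¹ → T = 2π/N = 285.37 s = 4.7562 min ≈ 4.76 min.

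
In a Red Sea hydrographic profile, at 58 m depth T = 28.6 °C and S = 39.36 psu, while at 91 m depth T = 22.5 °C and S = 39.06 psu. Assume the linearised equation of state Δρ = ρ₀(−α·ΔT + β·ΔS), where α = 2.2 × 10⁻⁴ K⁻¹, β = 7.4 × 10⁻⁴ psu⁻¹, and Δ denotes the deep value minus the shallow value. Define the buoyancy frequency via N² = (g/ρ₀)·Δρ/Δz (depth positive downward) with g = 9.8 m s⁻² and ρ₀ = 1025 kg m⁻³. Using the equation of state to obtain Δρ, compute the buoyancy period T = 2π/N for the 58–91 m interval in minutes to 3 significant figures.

ΔT = -6.1 K, ΔS = -0.30 psu (deep − shallow).
Δρ/ρ₀ = −αΔT + βΔS = 1.342 × 10⁻³ − 2.22 × 10⁻⁴ = 1.12 × 10⁻³, so Δρ ≈ 1.148 kg m⁻³.
N² = (g/ρ₀)·Δρ/Δz = g·(Δρ/ρ₀)/Δz = 9.8 × 1.12 × 10⁻³ / 33 = 3.3261 × 10⁻⁴ s⁻².
N = √(3.3261 × 10⁻⁴) = 0.018238 rad s⁻¹ → T = 2π/N = 344.51 s = 5.7418 min ≈ 5.74 min.

5.74 min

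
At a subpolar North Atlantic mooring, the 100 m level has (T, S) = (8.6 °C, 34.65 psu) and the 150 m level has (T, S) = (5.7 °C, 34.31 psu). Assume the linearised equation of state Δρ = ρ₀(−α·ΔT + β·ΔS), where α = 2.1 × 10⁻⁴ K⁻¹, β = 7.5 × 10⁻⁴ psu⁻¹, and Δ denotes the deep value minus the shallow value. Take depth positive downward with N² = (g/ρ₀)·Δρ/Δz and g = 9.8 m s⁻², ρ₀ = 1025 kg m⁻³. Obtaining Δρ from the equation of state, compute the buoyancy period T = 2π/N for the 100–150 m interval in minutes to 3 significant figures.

12.6 min

ΔT = -2.9 K, ΔS = -0.34 psu (deep − shallow).
Δρ/ρ₀ = −αΔT + βΔS = 6.09 × 10⁻⁴ − 2.55 × 10⁻⁴ = 3.54 × 10⁻⁴, so Δρ ≈ 0.3629 kg m⁻³.
N² = (g/ρ₀)·Δρ/Δz = g·(Δρ/ρ₀)/Δz = 9.8 × 3.54 × 10⁻⁴ / 50 = 6.9384 × 10⁻⁵ s⁻².
N = √(6.9384 × 10⁻⁵) = 8.3297 × 10⁻³ rad s⁻¹ → T = 2π/N = 754.31 s = 12.572 min ≈ 12.6 min.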